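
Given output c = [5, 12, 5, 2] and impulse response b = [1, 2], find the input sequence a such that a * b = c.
Deconvolve c=[5, 12, 5, 2] by b=[1, 2]. Since b[0]=1, solve forward: a[0] = c[0] / 1 = 5; a[1] = (c[1] - 5×2) / 1 = 2; a[2] = (c[2] - 2×2) / 1 = 1. So a = [5, 2, 1]. Check by forward convolution: c[0] = 5×1 = 5; c[1] = 5×2 + 2×1 = 12; c[2] = 2×2 + 1×1 = 5; c[3] = 1×2 = 2

[5, 2, 1]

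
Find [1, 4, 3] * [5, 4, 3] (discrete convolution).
y[0] = 1×5 = 5; y[1] = 1×4 + 4×5 = 24; y[2] = 1×3 + 4×4 + 3×5 = 34; y[3] = 4×3 + 3×4 = 24; y[4] = 3×3 = 9

[5, 24, 34, 24, 9]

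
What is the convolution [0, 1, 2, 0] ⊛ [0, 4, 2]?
y[0] = 0×0 = 0; y[1] = 0×4 + 1×0 = 0; y[2] = 0×2 + 1×4 + 2×0 = 4; y[3] = 1×2 + 2×4 + 0×0 = 10; y[4] = 2×2 + 0×4 = 4; y[5] = 0×2 = 0

[0, 0, 4, 10, 4, 0]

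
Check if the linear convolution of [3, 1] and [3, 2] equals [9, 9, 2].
Recompute linear convolution of [3, 1] and [3, 2]: y[0] = 3×3 = 9; y[1] = 3×2 + 1×3 = 9; y[2] = 1×2 = 2 → [9, 9, 2]. Given [9, 9, 2] matches, so answer: Yes

Yes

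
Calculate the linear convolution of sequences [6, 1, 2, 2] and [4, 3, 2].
y[0] = 6×4 = 24; y[1] = 6×3 + 1×4 = 22; y[2] = 6×2 + 1×3 + 2×4 = 23; y[3] = 1×2 + 2×3 + 2×4 = 16; y[4] = 2×2 + 2×3 = 10; y[5] = 2×2 = 4

[24, 22, 23, 16, 10, 4]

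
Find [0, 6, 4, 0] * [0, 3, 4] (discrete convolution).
y[0] = 0×0 = 0; y[1] = 0×3 + 6×0 = 0; y[2] = 0×4 + 6×3 + 4×0 = 18; y[3] = 6×4 + 4×3 + 0×0 = 36; y[4] = 4×4 + 0×3 = 16; y[5] = 0×4 = 0

[0, 0, 18, 36, 16, 0]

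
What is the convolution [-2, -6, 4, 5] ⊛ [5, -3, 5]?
y[0] = -2×5 = -10; y[1] = -2×-3 + -6×5 = -24; y[2] = -2×5 + -6×-3 + 4×5 = 28; y[3] = -6×5 + 4×-3 + 5×5 = -17; y[4] = 4×5 + 5×-3 = 5; y[5] = 5×5 = 25

[-10, -24, 28, -17, 5, 25]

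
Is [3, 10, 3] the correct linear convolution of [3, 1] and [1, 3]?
Recompute linear convolution of [3, 1] and [1, 3]: y[0] = 3×1 = 3; y[1] = 3×3 + 1×1 = 10; y[2] = 1×3 = 3 → [3, 10, 3]. Given [3, 10, 3] matches, so answer: Yes

Yes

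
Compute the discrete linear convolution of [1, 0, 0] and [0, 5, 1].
y[0] = 1×0 = 0; y[1] = 1×5 + 0×0 = 5; y[2] = 1×1 + 0×5 + 0×0 = 1; y[3] = 0×1 + 0×5 = 0; y[4] = 0×1 = 0

[0, 5, 1, 0, 0]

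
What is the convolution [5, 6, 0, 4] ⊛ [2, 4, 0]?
y[0] = 5×2 = 10; y[1] = 5×4 + 6×2 = 32; y[2] = 5×0 + 6×4 + 0×2 = 24; y[3] = 6×0 + 0×4 + 4×2 = 8; y[4] = 0×0 + 4×4 = 16; y[5] = 4×0 = 0

[10, 32, 24, 8, 16, 0]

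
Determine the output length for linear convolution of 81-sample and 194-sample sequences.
Linear/full convolution length: m + n - 1 = 81 + 194 - 1 = 274

274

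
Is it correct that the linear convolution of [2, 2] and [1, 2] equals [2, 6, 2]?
Recompute linear convolution of [2, 2] and [1, 2]: y[0] = 2×1 = 2; y[1] = 2×2 + 2×1 = 6; y[2] = 2×2 = 4 → [2, 6, 4]. Compare to given [2, 6, 2]: they differ at index 2: given 2, correct 4, so answer: No

No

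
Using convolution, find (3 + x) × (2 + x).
Ascending coefficients: a = [3, 1], b = [2, 1]. c[0] = 3×2 = 6; c[1] = 3×1 + 1×2 = 5; c[2] = 1×1 = 1. Result coefficients: [6, 5, 1] → 6 + 5x + x^2

6 + 5x + x^2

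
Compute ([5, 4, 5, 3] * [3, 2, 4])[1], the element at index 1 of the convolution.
Use y[k] = Σ_i a[i]·b[k-i] at k=1. y[1] = 5×2 + 4×3 = 22

22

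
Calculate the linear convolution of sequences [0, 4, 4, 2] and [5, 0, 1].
y[0] = 0×5 = 0; y[1] = 0×0 + 4×5 = 20; y[2] = 0×1 + 4×0 + 4×5 = 20; y[3] = 4×1 + 4×0 + 2×5 = 14; y[4] = 4×1 + 2×0 = 4; y[5] = 2×1 = 2

[0, 20, 20, 14, 4, 2]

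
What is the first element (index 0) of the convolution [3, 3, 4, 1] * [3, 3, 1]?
Use y[k] = Σ_i a[i]·b[k-i] at k=0. y[0] = 3×3 = 9

9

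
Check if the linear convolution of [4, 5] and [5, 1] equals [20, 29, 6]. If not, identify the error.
Recompute linear convolution of [4, 5] and [5, 1]: y[0] = 4×5 = 20; y[1] = 4×1 + 5×5 = 29; y[2] = 5×1 = 5 → [20, 29, 5]. Compare to given [20, 29, 6]: they differ at index 2: given 6, correct 5, so answer: No

No. Error at index 2: given 6, correct 5.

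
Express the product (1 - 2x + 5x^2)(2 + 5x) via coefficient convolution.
Ascending coefficients: a = [1, -2, 5], b = [2, 5]. c[0] = 1×2 = 2; c[1] = 1×5 + -2×2 = 1; c[2] = -2×5 + 5×2 = 0; c[3] = 5×5 = 25. Result coefficients: [2, 1, 0, 25] → 2 + x + 25x^3

2 + x + 25x^3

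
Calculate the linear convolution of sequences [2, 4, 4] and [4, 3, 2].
y[0] = 2×4 = 8; y[1] = 2×3 + 4×4 = 22; y[2] = 2×2 + 4×3 + 4×4 = 32; y[3] = 4×2 + 4×3 = 20; y[4] = 4×2 = 8

[8, 22, 32, 20, 8]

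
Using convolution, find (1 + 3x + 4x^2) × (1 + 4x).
Ascending coefficients: a = [1, 3, 4], b = [1, 4]. c[0] = 1×1 = 1; c[1] = 1×4 + 3×1 = 7; c[2] = 3×4 + 4×1 = 16; c[3] = 4×4 = 16. Result coefficients: [1, 7, 16, 16] → 1 + 7x + 16x^2 + 16x^3

1 + 7x + 16x^2 + 16x^3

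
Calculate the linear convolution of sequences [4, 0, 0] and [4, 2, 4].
y[0] = 4×4 = 16; y[1] = 4×2 + 0×4 = 8; y[2] = 4×4 + 0×2 + 0×4 = 16; y[3] = 0×4 + 0×2 = 0; y[4] = 0×4 = 0

[16, 8, 16, 0, 0]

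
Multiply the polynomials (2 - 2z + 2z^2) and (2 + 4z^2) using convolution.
Ascending coefficients: a = [2, -2, 2], b = [2, 0, 4]. c[0] = 2×2 = 4; c[1] = 2×0 + -2×2 = -4; c[2] = 2×4 + -2×0 + 2×2 = 12; c[3] = -2×4 + 2×0 = -8; c[4] = 2×4 = 8. Result coefficients: [4, -4, 12, -8, 8] → 4 - 4z + 12z^2 - 8z^3 + 8z^4

4 - 4z + 12z^2 - 8z^3 + 8z^4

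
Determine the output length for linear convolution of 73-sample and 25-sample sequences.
Linear/full convolution length: m + n - 1 = 73 + 25 - 1 = 97

97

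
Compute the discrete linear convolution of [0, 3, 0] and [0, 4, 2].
y[0] = 0×0 = 0; y[1] = 0×4 + 3×0 = 0; y[2] = 0×2 + 3×4 + 0×0 = 12; y[3] = 3×2 + 0×4 = 6; y[4] = 0×2 = 0

[0, 0, 12, 6, 0]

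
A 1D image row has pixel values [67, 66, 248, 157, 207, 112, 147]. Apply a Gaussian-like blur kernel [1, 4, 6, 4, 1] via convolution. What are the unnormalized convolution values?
Convolve image row [67, 66, 248, 157, 207, 112, 147] with kernel [1, 4, 6, 4, 1]: y[0] = 67×1 = 67; y[1] = 67×4 + 66×1 = 334; y[2] = 67×6 + 66×4 + 248×1 = 914; y[3] = 67×4 + 66×6 + 248×4 + 157×1 = 1813; y[4] = 67×1 + 66×4 + 248×6 + 157×4 + 207×1 = 2654; y[5] = 66×1 + 248×4 + 157×6 + 207×4 + 112×1 = 2940; y[6] = 248×1 + 157×4 + 207×6 + 112×4 + 147×1 = 2713; y[7] = 157×1 + 207×4 + 112×6 + 147×4 = 2245; y[8] = 207×1 + 112×4 + 147×6 = 1537; y[9] = 112×1 + 147×4 = 700; y[10] = 147×1 = 147 → [67, 334, 914, 1813, 2654, 2940, 2713, 2245, 1537, 700, 147]. Normalization factor = sum(kernel) = 16.

[67, 334, 914, 1813, 2654, 2940, 2713, 2245, 1537, 700, 147]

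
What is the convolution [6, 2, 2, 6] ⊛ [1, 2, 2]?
y[0] = 6×1 = 6; y[1] = 6×2 + 2×1 = 14; y[2] = 6×2 + 2×2 + 2×1 = 18; y[3] = 2×2 + 2×2 + 6×1 = 14; y[4] = 2×2 + 6×2 = 16; y[5] = 6×2 = 12

[6, 14, 18, 14, 16, 12]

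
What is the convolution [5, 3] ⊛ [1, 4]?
y[0] = 5×1 = 5; y[1] = 5×4 + 3×1 = 23; y[2] = 3×4 = 12

[5, 23, 12]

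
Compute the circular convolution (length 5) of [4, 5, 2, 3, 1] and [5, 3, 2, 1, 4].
Use y[k] = Σ_j s[j]·t[(k-j) mod 5]. y[0] = 4×5 + 5×4 + 2×1 + 3×2 + 1×3 = 51; y[1] = 4×3 + 5×5 + 2×4 + 3×1 + 1×2 = 50; y[2] = 4×2 + 5×3 + 2×5 + 3×4 + 1×1 = 46; y[3] = 4×1 + 5×2 + 2×3 + 3×5 + 1×4 = 39; y[4] = 4×4 + 5×1 + 2×2 + 3×3 + 1×5 = 39. Result: [51, 50, 46, 39, 39]

[51, 50, 46, 39, 39]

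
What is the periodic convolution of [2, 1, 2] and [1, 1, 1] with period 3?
Use y[k] = Σ_j u[j]·v[(k-j) mod 3]. y[0] = 2×1 + 1×1 + 2×1 = 5; y[1] = 2×1 + 1×1 + 2×1 = 5; y[2] = 2×1 + 1×1 + 2×1 = 5. Result: [5, 5, 5]

[5, 5, 5]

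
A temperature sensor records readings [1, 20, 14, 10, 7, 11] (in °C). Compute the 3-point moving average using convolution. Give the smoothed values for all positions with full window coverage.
3-point moving average kernel = [1, 1, 1]. Apply in 'valid' mode (full window coverage): avg[0] = (1 + 20 + 14) / 3 = 11.67; avg[1] = (20 + 14 + 10) / 3 = 14.67; avg[2] = (14 + 10 + 7) / 3 = 10.33; avg[3] = (10 + 7 + 11) / 3 = 9.33. Smoothed values: [11.67, 14.67, 10.33, 9.33]

[11.67, 14.67, 10.33, 9.33]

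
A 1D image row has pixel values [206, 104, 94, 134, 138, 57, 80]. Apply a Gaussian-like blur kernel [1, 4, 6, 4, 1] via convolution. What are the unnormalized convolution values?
Convolve image row [206, 104, 94, 134, 138, 57, 80] with kernel [1, 4, 6, 4, 1]: y[0] = 206×1 = 206; y[1] = 206×4 + 104×1 = 928; y[2] = 206×6 + 104×4 + 94×1 = 1746; y[3] = 206×4 + 104×6 + 94×4 + 134×1 = 1958; y[4] = 206×1 + 104×4 + 94×6 + 134×4 + 138×1 = 1860; y[5] = 104×1 + 94×4 + 134×6 + 138×4 + 57×1 = 1893; y[6] = 94×1 + 134×4 + 138×6 + 57×4 + 80×1 = 1766; y[7] = 134×1 + 138×4 + 57×6 + 80×4 = 1348; y[8] = 138×1 + 57×4 + 80×6 = 846; y[9] = 57×1 + 80×4 = 377; y[10] = 80×1 = 80 → [206, 928, 1746, 1958, 1860, 1893, 1766, 1348, 846, 377, 80]. Normalization factor = sum(kernel) = 16.

[206, 928, 1746, 1958, 1860, 1893, 1766, 1348, 846, 377, 80]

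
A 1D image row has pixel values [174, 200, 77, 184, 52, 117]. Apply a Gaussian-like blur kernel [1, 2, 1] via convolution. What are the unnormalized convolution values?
Convolve image row [174, 200, 77, 184, 52, 117] with kernel [1, 2, 1]: y[0] = 174×1 = 174; y[1] = 174×2 + 200×1 = 548; y[2] = 174×1 + 200×2 + 77×1 = 651; y[3] = 200×1 + 77×2 + 184×1 = 538; y[4] = 77×1 + 184×2 + 52×1 = 497; y[5] = 184×1 + 52×2 + 117×1 = 405; y[6] = 52×1 + 117×2 = 286; y[7] = 117×1 = 117 → [174, 548, 651, 538, 497, 405, 286, 117]. Normalization factor = sum(kernel) = 4.

[174, 548, 651, 538, 497, 405, 286, 117]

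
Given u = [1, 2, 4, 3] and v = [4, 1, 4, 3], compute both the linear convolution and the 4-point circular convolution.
Linear: y_lin[0] = 1×4 = 4; y_lin[1] = 1×1 + 2×4 = 9; y_lin[2] = 1×4 + 2×1 + 4×4 = 22; y_lin[3] = 1×3 + 2×4 + 4×1 + 3×4 = 27; y_lin[4] = 2×3 + 4×4 + 3×1 = 25; y_lin[5] = 4×3 + 3×4 = 24; y_lin[6] = 3×3 = 9 → [4, 9, 22, 27, 25, 24, 9]. Circular (length 4): y[0] = 1×4 + 2×3 + 4×4 + 3×1 = 29; y[1] = 1×1 + 2×4 + 4×3 + 3×4 = 33; y[2] = 1×4 + 2×1 + 4×4 + 3×3 = 31; y[3] = 1×3 + 2×4 + 4×1 + 3×4 = 27 → [29, 33, 31, 27]

Linear: [4, 9, 22, 27, 25, 24, 9], Circular: [29, 33, 31, 27]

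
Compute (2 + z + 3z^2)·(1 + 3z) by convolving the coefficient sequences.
Ascending coefficients: a = [2, 1, 3], b = [1, 3]. c[0] = 2×1 = 2; c[1] = 2×3 + 1×1 = 7; c[2] = 1×3 + 3×1 = 6; c[3] = 3×3 = 9. Result coefficients: [2, 7, 6, 9] → 2 + 7z + 6z^2 + 9z^3

2 + 7z + 6z^2 + 9z^3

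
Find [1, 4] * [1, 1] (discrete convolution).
y[0] = 1×1 = 1; y[1] = 1×1 + 4×1 = 5; y[2] = 4×1 = 4

[1, 5, 4]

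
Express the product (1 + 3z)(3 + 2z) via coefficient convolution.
Ascending coefficients: a = [1, 3], b = [3, 2]. c[0] = 1×3 = 3; c[1] = 1×2 + 3×3 = 11; c[2] = 3×2 = 6. Result coefficients: [3, 11, 6] → 3 + 11z + 6z^2

3 + 11z + 6z^2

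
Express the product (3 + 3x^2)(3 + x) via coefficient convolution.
Ascending coefficients: a = [3, 0, 3], b = [3, 1]. c[0] = 3×3 = 9; c[1] = 3×1 + 0×3 = 3; c[2] = 0×1 + 3×3 = 9; c[3] = 3×1 = 3. Result coefficients: [9, 3, 9, 3] → 9 + 3x + 9x^2 + 3x^3

9 + 3x + 9x^2 + 3x^3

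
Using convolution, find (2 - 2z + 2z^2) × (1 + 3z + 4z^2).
Ascending coefficients: a = [2, -2, 2], b = [1, 3, 4]. c[0] = 2×1 = 2; c[1] = 2×3 + -2×1 = 4; c[2] = 2×4 + -2×3 + 2×1 = 4; c[3] = -2×4 + 2×3 = -2; c[4] = 2×4 = 8. Result coefficients: [2, 4, 4, -2, 8] → 2 + 4z + 4z^2 - 2z^3 + 8z^4

2 + 4z + 4z^2 - 2z^3 + 8z^4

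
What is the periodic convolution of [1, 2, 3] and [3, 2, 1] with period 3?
Use y[k] = Σ_j a[j]·b[(k-j) mod 3]. y[0] = 1×3 + 2×1 + 3×2 = 11; y[1] = 1×2 + 2×3 + 3×1 = 11; y[2] = 1×1 + 2×2 + 3×3 = 14. Result: [11, 11, 14]

[11, 11, 14]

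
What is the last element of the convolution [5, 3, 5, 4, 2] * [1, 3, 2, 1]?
Use y[k] = Σ_i a[i]·b[k-i] at k=7. y[7] = 2×1 = 2

2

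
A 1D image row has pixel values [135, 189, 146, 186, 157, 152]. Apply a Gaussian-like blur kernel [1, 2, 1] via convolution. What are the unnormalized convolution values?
Convolve image row [135, 189, 146, 186, 157, 152] with kernel [1, 2, 1]: y[0] = 135×1 = 135; y[1] = 135×2 + 189×1 = 459; y[2] = 135×1 + 189×2 + 146×1 = 659; y[3] = 189×1 + 146×2 + 186×1 = 667; y[4] = 146×1 + 186×2 + 157×1 = 675; y[5] = 186×1 + 157×2 + 152×1 = 652; y[6] = 157×1 + 152×2 = 461; y[7] = 152×1 = 152 → [135, 459, 659, 667, 675, 652, 461, 152]. Normalization factor = sum(kernel) = 4.

[135, 459, 659, 667, 675, 652, 461, 152]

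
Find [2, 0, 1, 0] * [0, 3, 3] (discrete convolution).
y[0] = 2×0 = 0; y[1] = 2×3 + 0×0 = 6; y[2] = 2×3 + 0×3 + 1×0 = 6; y[3] = 0×3 + 1×3 + 0×0 = 3; y[4] = 1×3 + 0×3 = 3; y[5] = 0×3 = 0

[0, 6, 6, 3, 3, 0]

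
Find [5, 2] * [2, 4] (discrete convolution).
y[0] = 5×2 = 10; y[1] = 5×4 + 2×2 = 24; y[2] = 2×4 = 8

[10, 24, 8]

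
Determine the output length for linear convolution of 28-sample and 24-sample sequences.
Linear/full convolution length: m + n - 1 = 28 + 24 - 1 = 51

51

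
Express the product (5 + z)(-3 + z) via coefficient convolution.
Ascending coefficients: a = [5, 1], b = [-3, 1]. c[0] = 5×-3 = -15; c[1] = 5×1 + 1×-3 = 2; c[2] = 1×1 = 1. Result coefficients: [-15, 2, 1] → -15 + 2z + z^2

-15 + 2z + z^2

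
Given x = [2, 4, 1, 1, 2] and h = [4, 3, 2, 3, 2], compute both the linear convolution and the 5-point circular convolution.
Linear: y_lin[0] = 2×4 = 8; y_lin[1] = 2×3 + 4×4 = 22; y_lin[2] = 2×2 + 4×3 + 1×4 = 20; y_lin[3] = 2×3 + 4×2 + 1×3 + 1×4 = 21; y_lin[4] = 2×2 + 4×3 + 1×2 + 1×3 + 2×4 = 29; y_lin[5] = 4×2 + 1×3 + 1×2 + 2×3 = 19; y_lin[6] = 1×2 + 1×3 + 2×2 = 9; y_lin[7] = 1×2 + 2×3 = 8; y_lin[8] = 2×2 = 4 → [8, 22, 20, 21, 29, 19, 9, 8, 4]. Circular (length 5): y[0] = 2×4 + 4×2 + 1×3 + 1×2 + 2×3 = 27; y[1] = 2×3 + 4×4 + 1×2 + 1×3 + 2×2 = 31; y[2] = 2×2 + 4×3 + 1×4 + 1×2 + 2×3 = 28; y[3] = 2×3 + 4×2 + 1×3 + 1×4 + 2×2 = 25; y[4] = 2×2 + 4×3 + 1×2 + 1×3 + 2×4 = 29 → [27, 31, 28, 25, 29]

Linear: [8, 22, 20, 21, 29, 19, 9, 8, 4], Circular: [27, 31, 28, 25, 29]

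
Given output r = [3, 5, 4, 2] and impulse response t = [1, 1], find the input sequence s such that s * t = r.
Deconvolve r=[3, 5, 4, 2] by t=[1, 1]. Since t[0]=1, solve forward: s[0] = r[0] / 1 = 3; s[1] = (r[1] - 3×1) / 1 = 2; s[2] = (r[2] - 2×1) / 1 = 2. So s = [3, 2, 2]. Check by forward convolution: r[0] = 3×1 = 3; r[1] = 3×1 + 2×1 = 5; r[2] = 2×1 + 2×1 = 4; r[3] = 2×1 = 2

[3, 2, 2]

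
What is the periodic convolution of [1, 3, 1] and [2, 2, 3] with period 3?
Use y[k] = Σ_j s[j]·t[(k-j) mod 3]. y[0] = 1×2 + 3×3 + 1×2 = 13; y[1] = 1×2 + 3×2 + 1×3 = 11; y[2] = 1×3 + 3×2 + 1×2 = 11. Result: [13, 11, 11]

[13, 11, 11]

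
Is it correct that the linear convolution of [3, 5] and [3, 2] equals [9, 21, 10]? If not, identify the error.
Recompute linear convolution of [3, 5] and [3, 2]: y[0] = 3×3 = 9; y[1] = 3×2 + 5×3 = 21; y[2] = 5×2 = 10 → [9, 21, 10]. Given [9, 21, 10] matches, so answer: Yes

Yes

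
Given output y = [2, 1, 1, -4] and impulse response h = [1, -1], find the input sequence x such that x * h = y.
Deconvolve y=[2, 1, 1, -4] by h=[1, -1]. Since h[0]=1, solve forward: x[0] = y[0] / 1 = 2; x[1] = (y[1] - 2×-1) / 1 = 3; x[2] = (y[2] - 3×-1) / 1 = 4. So x = [2, 3, 4]. Check by forward convolution: y[0] = 2×1 = 2; y[1] = 2×-1 + 3×1 = 1; y[2] = 3×-1 + 4×1 = 1; y[3] = 4×-1 = -4

[2, 3, 4]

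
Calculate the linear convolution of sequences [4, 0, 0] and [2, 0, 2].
y[0] = 4×2 = 8; y[1] = 4×0 + 0×2 = 0; y[2] = 4×2 + 0×0 + 0×2 = 8; y[3] = 0×2 + 0×0 = 0; y[4] = 0×2 = 0

[8, 0, 8, 0, 0]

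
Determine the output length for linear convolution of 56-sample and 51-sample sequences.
Linear/full convolution length: m + n - 1 = 56 + 51 - 1 = 106

106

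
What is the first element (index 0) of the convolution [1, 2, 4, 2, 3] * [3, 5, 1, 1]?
Use y[k] = Σ_i a[i]·b[k-i] at k=0. y[0] = 1×3 = 3

3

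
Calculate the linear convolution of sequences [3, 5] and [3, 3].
y[0] = 3×3 = 9; y[1] = 3×3 + 5×3 = 24; y[2] = 5×3 = 15

[9, 24, 15]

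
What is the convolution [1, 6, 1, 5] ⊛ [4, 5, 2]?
y[0] = 1×4 = 4; y[1] = 1×5 + 6×4 = 29; y[2] = 1×2 + 6×5 + 1×4 = 36; y[3] = 6×2 + 1×5 + 5×4 = 37; y[4] = 1×2 + 5×5 = 27; y[5] = 5×2 = 10

[4, 29, 36, 37, 27, 10]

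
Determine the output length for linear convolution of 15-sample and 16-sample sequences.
Linear/full convolution length: m + n - 1 = 15 + 16 - 1 = 30

30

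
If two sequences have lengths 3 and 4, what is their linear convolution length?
Linear/full convolution length: m + n - 1 = 3 + 4 - 1 = 6

6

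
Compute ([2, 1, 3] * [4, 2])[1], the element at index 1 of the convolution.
Use y[k] = Σ_i a[i]·b[k-i] at k=1. y[1] = 2×2 + 1×4 = 8

8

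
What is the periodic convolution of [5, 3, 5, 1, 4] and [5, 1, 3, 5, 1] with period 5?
Use y[k] = Σ_j a[j]·b[(k-j) mod 5]. y[0] = 5×5 + 3×1 + 5×5 + 1×3 + 4×1 = 60; y[1] = 5×1 + 3×5 + 5×1 + 1×5 + 4×3 = 42; y[2] = 5×3 + 3×1 + 5×5 + 1×1 + 4×5 = 64; y[3] = 5×5 + 3×3 + 5×1 + 1×5 + 4×1 = 48; y[4] = 5×1 + 3×5 + 5×3 + 1×1 + 4×5 = 56. Result: [60, 42, 64, 48, 56]

[60, 42, 64, 48, 56]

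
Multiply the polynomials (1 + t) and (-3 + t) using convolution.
Ascending coefficients: a = [1, 1], b = [-3, 1]. c[0] = 1×-3 = -3; c[1] = 1×1 + 1×-3 = -2; c[2] = 1×1 = 1. Result coefficients: [-3, -2, 1] → -3 - 2t + t^2

-3 - 2t + t^2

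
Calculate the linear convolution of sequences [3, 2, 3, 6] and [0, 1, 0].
y[0] = 3×0 = 0; y[1] = 3×1 + 2×0 = 3; y[2] = 3×0 + 2×1 + 3×0 = 2; y[3] = 2×0 + 3×1 + 6×0 = 3; y[4] = 3×0 + 6×1 = 6; y[5] = 6×0 = 0

[0, 3, 2, 3, 6, 0]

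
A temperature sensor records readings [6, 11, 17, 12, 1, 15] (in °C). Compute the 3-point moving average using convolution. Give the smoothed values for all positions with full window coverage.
3-point moving average kernel = [1, 1, 1]. Apply in 'valid' mode (full window coverage): avg[0] = (6 + 11 + 17) / 3 = 11.33; avg[1] = (11 + 17 + 12) / 3 = 13.33; avg[2] = (17 + 12 + 1) / 3 = 10.0; avg[3] = (12 + 1 + 15) / 3 = 9.33. Smoothed values: [11.33, 13.33, 10.0, 9.33]

[11.33, 13.33, 10.0, 9.33]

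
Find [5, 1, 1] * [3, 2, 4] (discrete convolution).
y[0] = 5×3 = 15; y[1] = 5×2 + 1×3 = 13; y[2] = 5×4 + 1×2 + 1×3 = 25; y[3] = 1×4 + 1×2 = 6; y[4] = 1×4 = 4

[15, 13, 25, 6, 4]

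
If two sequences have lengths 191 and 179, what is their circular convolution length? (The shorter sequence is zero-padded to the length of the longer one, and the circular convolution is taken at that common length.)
Circular convolution (zero-padding the shorter input) has length max(m, n) = max(191, 179) = 191

191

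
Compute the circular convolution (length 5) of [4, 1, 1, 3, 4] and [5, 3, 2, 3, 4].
Use y[k] = Σ_j a[j]·b[(k-j) mod 5]. y[0] = 4×5 + 1×4 + 1×3 + 3×2 + 4×3 = 45; y[1] = 4×3 + 1×5 + 1×4 + 3×3 + 4×2 = 38; y[2] = 4×2 + 1×3 + 1×5 + 3×4 + 4×3 = 40; y[3] = 4×3 + 1×2 + 1×3 + 3×5 + 4×4 = 48; y[4] = 4×4 + 1×3 + 1×2 + 3×3 + 4×5 = 50. Result: [45, 38, 40, 48, 50]

[45, 38, 40, 48, 50]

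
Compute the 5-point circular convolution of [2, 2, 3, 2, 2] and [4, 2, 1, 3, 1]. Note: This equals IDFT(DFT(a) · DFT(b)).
Either evaluate y[k] = Σ_j a[j]·b[(k-j) mod 5] directly, or use IDFT(DFT(a) · DFT(b)). y[0] = 2×4 + 2×1 + 3×3 + 2×1 + 2×2 = 25; y[1] = 2×2 + 2×4 + 3×1 + 2×3 + 2×1 = 23; y[2] = 2×1 + 2×2 + 3×4 + 2×1 + 2×3 = 26; y[3] = 2×3 + 2×1 + 3×2 + 2×4 + 2×1 = 24; y[4] = 2×1 + 2×3 + 3×1 + 2×2 + 2×4 = 23. Result: [25, 23, 26, 24, 23]

[25, 23, 26, 24, 23]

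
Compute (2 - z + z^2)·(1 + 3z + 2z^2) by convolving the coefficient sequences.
Ascending coefficients: a = [2, -1, 1], b = [1, 3, 2]. c[0] = 2×1 = 2; c[1] = 2×3 + -1×1 = 5; c[2] = 2×2 + -1×3 + 1×1 = 2; c[3] = -1×2 + 1×3 = 1; c[4] = 1×2 = 2. Result coefficients: [2, 5, 2, 1, 2] → 2 + 5z + 2z^2 + z^3 + 2z^4

2 + 5z + 2z^2 + z^3 + 2z^4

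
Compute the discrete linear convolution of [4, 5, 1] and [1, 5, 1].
y[0] = 4×1 = 4; y[1] = 4×5 + 5×1 = 25; y[2] = 4×1 + 5×5 + 1×1 = 30; y[3] = 5×1 + 1×5 = 10; y[4] = 1×1 = 1

[4, 25, 30, 10, 1]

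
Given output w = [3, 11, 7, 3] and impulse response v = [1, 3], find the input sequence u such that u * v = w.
Deconvolve w=[3, 11, 7, 3] by v=[1, 3]. Since v[0]=1, solve forward: u[0] = w[0] / 1 = 3; u[1] = (w[1] - 3×3) / 1 = 2; u[2] = (w[2] - 2×3) / 1 = 1. So u = [3, 2, 1]. Check by forward convolution: w[0] = 3×1 = 3; w[1] = 3×3 + 2×1 = 11; w[2] = 2×3 + 1×1 = 7; w[3] = 1×3 = 3

[3, 2, 1]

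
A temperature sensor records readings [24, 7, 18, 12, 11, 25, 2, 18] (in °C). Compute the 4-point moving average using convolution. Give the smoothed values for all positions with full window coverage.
4-point moving average kernel = [1, 1, 1, 1]. Apply in 'valid' mode (full window coverage): avg[0] = (24 + 7 + 18 + 12) / 4 = 15.25; avg[1] = (7 + 18 + 12 + 11) / 4 = 12.0; avg[2] = (18 + 12 + 11 + 25) / 4 = 16.5; avg[3] = (12 + 11 + 25 + 2) / 4 = 12.5; avg[4] = (11 + 25 + 2 + 18) / 4 = 14.0. Smoothed values: [15.25, 12.0, 16.5, 12.5, 14.0]

[15.25, 12.0, 16.5, 12.5, 14.0]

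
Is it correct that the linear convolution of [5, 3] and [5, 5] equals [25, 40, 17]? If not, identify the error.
Recompute linear convolution of [5, 3] and [5, 5]: y[0] = 5×5 = 25; y[1] = 5×5 + 3×5 = 40; y[2] = 3×5 = 15 → [25, 40, 15]. Compare to given [25, 40, 17]: they differ at index 2: given 17, correct 15, so answer: No

No. Error at index 2: given 17, correct 15.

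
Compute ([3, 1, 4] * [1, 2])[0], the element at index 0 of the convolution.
Use y[k] = Σ_i a[i]·b[k-i] at k=0. y[0] = 3×1 = 3

3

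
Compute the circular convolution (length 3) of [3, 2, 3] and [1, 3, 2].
Use y[k] = Σ_j f[j]·g[(k-j) mod 3]. y[0] = 3×1 + 2×2 + 3×3 = 16; y[1] = 3×3 + 2×1 + 3×2 = 17; y[2] = 3×2 + 2×3 + 3×1 = 15. Result: [16, 17, 15]

[16, 17, 15]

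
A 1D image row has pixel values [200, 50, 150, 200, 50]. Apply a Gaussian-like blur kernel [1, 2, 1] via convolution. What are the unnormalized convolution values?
Convolve image row [200, 50, 150, 200, 50] with kernel [1, 2, 1]: y[0] = 200×1 = 200; y[1] = 200×2 + 50×1 = 450; y[2] = 200×1 + 50×2 + 150×1 = 450; y[3] = 50×1 + 150×2 + 200×1 = 550; y[4] = 150×1 + 200×2 + 50×1 = 600; y[5] = 200×1 + 50×2 = 300; y[6] = 50×1 = 50 → [200, 450, 450, 550, 600, 300, 50]. Normalization factor = sum(kernel) = 4.

[200, 450, 450, 550, 600, 300, 50]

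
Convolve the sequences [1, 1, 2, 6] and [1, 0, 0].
y[0] = 1×1 = 1; y[1] = 1×0 + 1×1 = 1; y[2] = 1×0 + 1×0 + 2×1 = 2; y[3] = 1×0 + 2×0 + 6×1 = 6; y[4] = 2×0 + 6×0 = 0; y[5] = 6×0 = 0

[1, 1, 2, 6, 0, 0]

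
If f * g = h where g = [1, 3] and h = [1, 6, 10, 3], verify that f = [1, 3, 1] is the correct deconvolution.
Forward-compute [1, 3, 1] * [1, 3]: h[0] = 1×1 = 1; h[1] = 1×3 + 3×1 = 6; h[2] = 3×3 + 1×1 = 10; h[3] = 1×3 = 3 → [1, 6, 10, 3]. Matches given h = [1, 6, 10, 3], so verified.

Verified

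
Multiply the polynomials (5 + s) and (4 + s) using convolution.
Ascending coefficients: a = [5, 1], b = [4, 1]. c[0] = 5×4 = 20; c[1] = 5×1 + 1×4 = 9; c[2] = 1×1 = 1. Result coefficients: [20, 9, 1] → 20 + 9s + s^2

20 + 9s + s^2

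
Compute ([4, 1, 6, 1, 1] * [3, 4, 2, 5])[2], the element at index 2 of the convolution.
Use y[k] = Σ_i a[i]·b[k-i] at k=2. y[2] = 4×2 + 1×4 + 6×3 = 30

30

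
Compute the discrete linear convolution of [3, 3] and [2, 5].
y[0] = 3×2 = 6; y[1] = 3×5 + 3×2 = 21; y[2] = 3×5 = 15

[6, 21, 15]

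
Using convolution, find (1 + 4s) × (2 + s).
Ascending coefficients: a = [1, 4], b = [2, 1]. c[0] = 1×2 = 2; c[1] = 1×1 + 4×2 = 9; c[2] = 4×1 = 4. Result coefficients: [2, 9, 4] → 2 + 9s + 4s^2

2 + 9s + 4s^2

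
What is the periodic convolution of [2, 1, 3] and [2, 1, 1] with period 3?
Use y[k] = Σ_j s[j]·t[(k-j) mod 3]. y[0] = 2×2 + 1×1 + 3×1 = 8; y[1] = 2×1 + 1×2 + 3×1 = 7; y[2] = 2×1 + 1×1 + 3×2 = 9. Result: [8, 7, 9]

[8, 7, 9]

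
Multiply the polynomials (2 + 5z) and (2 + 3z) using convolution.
Ascending coefficients: a = [2, 5], b = [2, 3]. c[0] = 2×2 = 4; c[1] = 2×3 + 5×2 = 16; c[2] = 5×3 = 15. Result coefficients: [4, 16, 15] → 4 + 16z + 15z^2

4 + 16z + 15z^2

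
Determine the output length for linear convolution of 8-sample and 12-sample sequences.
Linear/full convolution length: m + n - 1 = 8 + 12 - 1 = 19

19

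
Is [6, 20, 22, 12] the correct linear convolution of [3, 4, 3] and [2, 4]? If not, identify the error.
Recompute linear convolution of [3, 4, 3] and [2, 4]: y[0] = 3×2 = 6; y[1] = 3×4 + 4×2 = 20; y[2] = 4×4 + 3×2 = 22; y[3] = 3×4 = 12 → [6, 20, 22, 12]. Given [6, 20, 22, 12] matches, so answer: Yes

Yes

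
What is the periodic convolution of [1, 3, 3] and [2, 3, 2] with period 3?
Use y[k] = Σ_j x[j]·h[(k-j) mod 3]. y[0] = 1×2 + 3×2 + 3×3 = 17; y[1] = 1×3 + 3×2 + 3×2 = 15; y[2] = 1×2 + 3×3 + 3×2 = 17. Result: [17, 15, 17]

[17, 15, 17]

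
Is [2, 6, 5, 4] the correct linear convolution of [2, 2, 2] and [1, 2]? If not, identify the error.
Recompute linear convolution of [2, 2, 2] and [1, 2]: y[0] = 2×1 = 2; y[1] = 2×2 + 2×1 = 6; y[2] = 2×2 + 2×1 = 6; y[3] = 2×2 = 4 → [2, 6, 6, 4]. Compare to given [2, 6, 5, 4]: they differ at index 2: given 5, correct 6, so answer: No

No. Error at index 2: given 5, correct 6.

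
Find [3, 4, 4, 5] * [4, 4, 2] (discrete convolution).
y[0] = 3×4 = 12; y[1] = 3×4 + 4×4 = 28; y[2] = 3×2 + 4×4 + 4×4 = 38; y[3] = 4×2 + 4×4 + 5×4 = 44; y[4] = 4×2 + 5×4 = 28; y[5] = 5×2 = 10

[12, 28, 38, 44, 28, 10]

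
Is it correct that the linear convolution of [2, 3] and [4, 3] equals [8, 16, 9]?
Recompute linear convolution of [2, 3] and [4, 3]: y[0] = 2×4 = 8; y[1] = 2×3 + 3×4 = 18; y[2] = 3×3 = 9 → [8, 18, 9]. Compare to given [8, 16, 9]: they differ at index 1: given 16, correct 18, so answer: No

No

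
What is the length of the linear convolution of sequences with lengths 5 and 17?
Linear/full convolution length: m + n - 1 = 5 + 17 - 1 = 21

21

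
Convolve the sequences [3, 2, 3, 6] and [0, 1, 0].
y[0] = 3×0 = 0; y[1] = 3×1 + 2×0 = 3; y[2] = 3×0 + 2×1 + 3×0 = 2; y[3] = 2×0 + 3×1 + 6×0 = 3; y[4] = 3×0 + 6×1 = 6; y[5] = 6×0 = 0

[0, 3, 2, 3, 6, 0]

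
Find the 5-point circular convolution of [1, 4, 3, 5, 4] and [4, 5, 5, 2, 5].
Use y[k] = Σ_j x[j]·h[(k-j) mod 5]. y[0] = 1×4 + 4×5 + 3×2 + 5×5 + 4×5 = 75; y[1] = 1×5 + 4×4 + 3×5 + 5×2 + 4×5 = 66; y[2] = 1×5 + 4×5 + 3×4 + 5×5 + 4×2 = 70; y[3] = 1×2 + 4×5 + 3×5 + 5×4 + 4×5 = 77; y[4] = 1×5 + 4×2 + 3×5 + 5×5 + 4×4 = 69. Result: [75, 66, 70, 77, 69]

[75, 66, 70, 77, 69]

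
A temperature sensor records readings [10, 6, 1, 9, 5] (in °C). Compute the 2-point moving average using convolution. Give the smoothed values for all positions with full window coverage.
2-point moving average kernel = [1, 1]. Apply in 'valid' mode (full window coverage): avg[0] = (10 + 6) / 2 = 8.0; avg[1] = (6 + 1) / 2 = 3.5; avg[2] = (1 + 9) / 2 = 5.0; avg[3] = (9 + 5) / 2 = 7.0. Smoothed values: [8.0, 3.5, 5.0, 7.0]

[8.0, 3.5, 5.0, 7.0]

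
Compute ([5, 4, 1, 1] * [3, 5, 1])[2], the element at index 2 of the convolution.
Use y[k] = Σ_i a[i]·b[k-i] at k=2. y[2] = 5×1 + 4×5 + 1×3 = 28

28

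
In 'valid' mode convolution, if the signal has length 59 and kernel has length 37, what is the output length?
'Valid' mode counts only positions where the kernel fully overlaps the signal: m - n + 1 = 59 - 37 + 1 = 23

23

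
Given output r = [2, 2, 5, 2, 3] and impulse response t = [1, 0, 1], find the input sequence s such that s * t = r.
Deconvolve r=[2, 2, 5, 2, 3] by t=[1, 0, 1]. Since t[0]=1, solve forward: s[0] = r[0] / 1 = 2; s[1] = (r[1] - 2×0) / 1 = 2; s[2] = (r[2] - 2×0 - 2×1) / 1 = 3. So s = [2, 2, 3]. Check by forward convolution: r[0] = 2×1 = 2; r[1] = 2×0 + 2×1 = 2; r[2] = 2×1 + 2×0 + 3×1 = 5; r[3] = 2×1 + 3×0 = 2; r[4] = 3×1 = 3

[2, 2, 3]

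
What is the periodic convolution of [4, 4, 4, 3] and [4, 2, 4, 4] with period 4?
Use y[k] = Σ_j f[j]·g[(k-j) mod 4]. y[0] = 4×4 + 4×4 + 4×4 + 3×2 = 54; y[1] = 4×2 + 4×4 + 4×4 + 3×4 = 52; y[2] = 4×4 + 4×2 + 4×4 + 3×4 = 52; y[3] = 4×4 + 4×4 + 4×2 + 3×4 = 52. Result: [54, 52, 52, 52]

[54, 52, 52, 52]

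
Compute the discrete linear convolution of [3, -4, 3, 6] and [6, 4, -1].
y[0] = 3×6 = 18; y[1] = 3×4 + -4×6 = -12; y[2] = 3×-1 + -4×4 + 3×6 = -1; y[3] = -4×-1 + 3×4 + 6×6 = 52; y[4] = 3×-1 + 6×4 = 21; y[5] = 6×-1 = -6

[18, -12, -1, 52, 21, -6]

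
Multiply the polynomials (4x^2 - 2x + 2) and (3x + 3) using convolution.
Ascending coefficients: a = [2, -2, 4], b = [3, 3]. c[0] = 2×3 = 6; c[1] = 2×3 + -2×3 = 0; c[2] = -2×3 + 4×3 = 6; c[3] = 4×3 = 12. Result coefficients: [6, 0, 6, 12] → 12x^3 + 6x^2 + 6

12x^3 + 6x^2 + 6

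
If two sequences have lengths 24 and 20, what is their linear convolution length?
Linear/full convolution length: m + n - 1 = 24 + 20 - 1 = 43

43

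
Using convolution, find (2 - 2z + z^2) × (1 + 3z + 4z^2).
Ascending coefficients: a = [2, -2, 1], b = [1, 3, 4]. c[0] = 2×1 = 2; c[1] = 2×3 + -2×1 = 4; c[2] = 2×4 + -2×3 + 1×1 = 3; c[3] = -2×4 + 1×3 = -5; c[4] = 1×4 = 4. Result coefficients: [2, 4, 3, -5, 4] → 2 + 4z + 3z^2 - 5z^3 + 4z^4

2 + 4z + 3z^2 - 5z^3 + 4z^4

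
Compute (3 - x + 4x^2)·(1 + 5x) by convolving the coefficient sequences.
Ascending coefficients: a = [3, -1, 4], b = [1, 5]. c[0] = 3×1 = 3; c[1] = 3×5 + -1×1 = 14; c[2] = -1×5 + 4×1 = -1; c[3] = 4×5 = 20. Result coefficients: [3, 14, -1, 20] → 3 + 14x - x^2 + 20x^3

3 + 14x - x^2 + 20x^3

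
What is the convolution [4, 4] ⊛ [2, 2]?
y[0] = 4×2 = 8; y[1] = 4×2 + 4×2 = 16; y[2] = 4×2 = 8

[8, 16, 8]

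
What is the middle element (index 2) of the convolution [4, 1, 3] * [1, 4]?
Use y[k] = Σ_i a[i]·b[k-i] at k=2. y[2] = 1×4 + 3×1 = 7

7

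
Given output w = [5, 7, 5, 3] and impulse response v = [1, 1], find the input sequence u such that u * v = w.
Deconvolve w=[5, 7, 5, 3] by v=[1, 1]. Since v[0]=1, solve forward: u[0] = w[0] / 1 = 5; u[1] = (w[1] - 5×1) / 1 = 2; u[2] = (w[2] - 2×1) / 1 = 3. So u = [5, 2, 3]. Check by forward convolution: w[0] = 5×1 = 5; w[1] = 5×1 + 2×1 = 7; w[2] = 2×1 + 3×1 = 5; w[3] = 3×1 = 3

[5, 2, 3]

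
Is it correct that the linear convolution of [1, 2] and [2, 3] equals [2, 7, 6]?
Recompute linear convolution of [1, 2] and [2, 3]: y[0] = 1×2 = 2; y[1] = 1×3 + 2×2 = 7; y[2] = 2×3 = 6 → [2, 7, 6]. Given [2, 7, 6] matches, so answer: Yes

Yes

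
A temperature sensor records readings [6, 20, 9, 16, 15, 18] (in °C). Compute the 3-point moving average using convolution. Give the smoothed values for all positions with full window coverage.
3-point moving average kernel = [1, 1, 1]. Apply in 'valid' mode (full window coverage): avg[0] = (6 + 20 + 9) / 3 = 11.67; avg[1] = (20 + 9 + 16) / 3 = 15.0; avg[2] = (9 + 16 + 15) / 3 = 13.33; avg[3] = (16 + 15 + 18) / 3 = 16.33. Smoothed values: [11.67, 15.0, 13.33, 16.33]

[11.67, 15.0, 13.33, 16.33]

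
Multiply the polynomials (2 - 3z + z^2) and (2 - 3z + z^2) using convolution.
Ascending coefficients: a = [2, -3, 1], b = [2, -3, 1]. c[0] = 2×2 = 4; c[1] = 2×-3 + -3×2 = -12; c[2] = 2×1 + -3×-3 + 1×2 = 13; c[3] = -3×1 + 1×-3 = -6; c[4] = 1×1 = 1. Result coefficients: [4, -12, 13, -6, 1] → 4 - 12z + 13z^2 - 6z^3 + z^4

4 - 12z + 13z^2 - 6z^3 + z^4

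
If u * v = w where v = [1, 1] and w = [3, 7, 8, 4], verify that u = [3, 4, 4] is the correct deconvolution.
Forward-compute [3, 4, 4] * [1, 1]: w[0] = 3×1 = 3; w[1] = 3×1 + 4×1 = 7; w[2] = 4×1 + 4×1 = 8; w[3] = 4×1 = 4 → [3, 7, 8, 4]. Matches given w = [3, 7, 8, 4], so verified.

Verified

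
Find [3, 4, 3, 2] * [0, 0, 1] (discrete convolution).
y[0] = 3×0 = 0; y[1] = 3×0 + 4×0 = 0; y[2] = 3×1 + 4×0 + 3×0 = 3; y[3] = 4×1 + 3×0 + 2×0 = 4; y[4] = 3×1 + 2×0 = 3; y[5] = 2×1 = 2

[0, 0, 3, 4, 3, 2]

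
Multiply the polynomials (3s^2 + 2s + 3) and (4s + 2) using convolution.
Ascending coefficients: a = [3, 2, 3], b = [2, 4]. c[0] = 3×2 = 6; c[1] = 3×4 + 2×2 = 16; c[2] = 2×4 + 3×2 = 14; c[3] = 3×4 = 12. Result coefficients: [6, 16, 14, 12] → 12s^3 + 14s^2 + 16s + 6

12s^3 + 14s^2 + 16s + 6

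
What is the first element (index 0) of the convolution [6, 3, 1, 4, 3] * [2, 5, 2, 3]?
Use y[k] = Σ_i a[i]·b[k-i] at k=0. y[0] = 6×2 = 12

12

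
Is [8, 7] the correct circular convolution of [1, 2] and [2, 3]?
Recompute circular convolution of [1, 2] and [2, 3]: y[0] = 1×2 + 2×3 = 8; y[1] = 1×3 + 2×2 = 7 → [8, 7]. Given [8, 7] matches, so answer: Yes

Yes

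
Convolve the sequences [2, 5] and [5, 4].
y[0] = 2×5 = 10; y[1] = 2×4 + 5×5 = 33; y[2] = 5×4 = 20

[10, 33, 20]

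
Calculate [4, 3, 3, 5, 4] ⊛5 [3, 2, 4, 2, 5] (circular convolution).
Use y[k] = Σ_j a[j]·b[(k-j) mod 5]. y[0] = 4×3 + 3×5 + 3×2 + 5×4 + 4×2 = 61; y[1] = 4×2 + 3×3 + 3×5 + 5×2 + 4×4 = 58; y[2] = 4×4 + 3×2 + 3×3 + 5×5 + 4×2 = 64; y[3] = 4×2 + 3×4 + 3×2 + 5×3 + 4×5 = 61; y[4] = 4×5 + 3×2 + 3×4 + 5×2 + 4×3 = 60. Result: [61, 58, 64, 61, 60]

[61, 58, 64, 61, 60]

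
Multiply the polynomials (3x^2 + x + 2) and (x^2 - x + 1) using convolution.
Ascending coefficients: a = [2, 1, 3], b = [1, -1, 1]. c[0] = 2×1 = 2; c[1] = 2×-1 + 1×1 = -1; c[2] = 2×1 + 1×-1 + 3×1 = 4; c[3] = 1×1 + 3×-1 = -2; c[4] = 3×1 = 3. Result coefficients: [2, -1, 4, -2, 3] → 3x^4 - 2x^3 + 4x^2 - x + 2

3x^4 - 2x^3 + 4x^2 - x + 2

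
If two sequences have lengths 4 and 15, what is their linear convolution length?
Linear/full convolution length: m + n - 1 = 4 + 15 - 1 = 18

18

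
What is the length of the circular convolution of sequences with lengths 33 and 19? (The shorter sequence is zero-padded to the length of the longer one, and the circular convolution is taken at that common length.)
Circular convolution (zero-padding the shorter input) has length max(m, n) = max(33, 19) = 33

33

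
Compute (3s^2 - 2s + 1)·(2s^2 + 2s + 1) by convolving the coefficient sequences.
Ascending coefficients: a = [1, -2, 3], b = [1, 2, 2]. c[0] = 1×1 = 1; c[1] = 1×2 + -2×1 = 0; c[2] = 1×2 + -2×2 + 3×1 = 1; c[3] = -2×2 + 3×2 = 2; c[4] = 3×2 = 6. Result coefficients: [1, 0, 1, 2, 6] → 6s^4 + 2s^3 + s^2 + 1

6s^4 + 2s^3 + s^2 + 1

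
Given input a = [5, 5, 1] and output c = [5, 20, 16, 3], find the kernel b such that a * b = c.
Output length 4 = len(a) + len(b) - 1 ⇒ len(b) = 2. Solve b forward using b[k] = (c[k] - Σ_{i≥1} a[i]·b[k-i]) / a[0]: b[0] = c[0] / a[0] = 5 / 5 = 1; b[1] = (c[1] - 5×1) / a[0] = (20 - 5×1) / 5 = 3. So b = [1, 3]. Forward-check [5, 5, 1] * [1, 3]: c[0] = 5×1 = 5; c[1] = 5×3 + 5×1 = 20; c[2] = 5×3 + 1×1 = 16; c[3] = 1×3 = 3 → [5, 20, 16, 3] ✓

[1, 3]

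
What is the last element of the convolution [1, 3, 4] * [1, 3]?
Use y[k] = Σ_i a[i]·b[k-i] at k=3. y[3] = 4×3 = 12

12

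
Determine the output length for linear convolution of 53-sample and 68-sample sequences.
Linear/full convolution length: m + n - 1 = 53 + 68 - 1 = 120

120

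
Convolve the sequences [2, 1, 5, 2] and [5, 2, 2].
y[0] = 2×5 = 10; y[1] = 2×2 + 1×5 = 9; y[2] = 2×2 + 1×2 + 5×5 = 31; y[3] = 1×2 + 5×2 + 2×5 = 22; y[4] = 5×2 + 2×2 = 14; y[5] = 2×2 = 4

[10, 9, 31, 22, 14, 4]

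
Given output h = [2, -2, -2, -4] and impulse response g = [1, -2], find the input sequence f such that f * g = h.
Deconvolve h=[2, -2, -2, -4] by g=[1, -2]. Since g[0]=1, solve forward: f[0] = h[0] / 1 = 2; f[1] = (h[1] - 2×-2) / 1 = 2; f[2] = (h[2] - 2×-2) / 1 = 2. So f = [2, 2, 2]. Check by forward convolution: h[0] = 2×1 = 2; h[1] = 2×-2 + 2×1 = -2; h[2] = 2×-2 + 2×1 = -2; h[3] = 2×-2 = -4

[2, 2, 2]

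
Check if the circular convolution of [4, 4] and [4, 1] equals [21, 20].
Recompute circular convolution of [4, 4] and [4, 1]: y[0] = 4×4 + 4×1 = 20; y[1] = 4×1 + 4×4 = 20 → [20, 20]. Compare to given [21, 20]: they differ at index 0: given 21, correct 20, so answer: No

No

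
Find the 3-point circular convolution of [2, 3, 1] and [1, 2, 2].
Use y[k] = Σ_j x[j]·h[(k-j) mod 3]. y[0] = 2×1 + 3×2 + 1×2 = 10; y[1] = 2×2 + 3×1 + 1×2 = 9; y[2] = 2×2 + 3×2 + 1×1 = 11. Result: [10, 9, 11]

[10, 9, 11]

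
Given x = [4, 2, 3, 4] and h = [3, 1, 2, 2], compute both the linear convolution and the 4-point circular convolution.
Linear: y_lin[0] = 4×3 = 12; y_lin[1] = 4×1 + 2×3 = 10; y_lin[2] = 4×2 + 2×1 + 3×3 = 19; y_lin[3] = 4×2 + 2×2 + 3×1 + 4×3 = 27; y_lin[4] = 2×2 + 3×2 + 4×1 = 14; y_lin[5] = 3×2 + 4×2 = 14; y_lin[6] = 4×2 = 8 → [12, 10, 19, 27, 14, 14, 8]. Circular (length 4): y[0] = 4×3 + 2×2 + 3×2 + 4×1 = 26; y[1] = 4×1 + 2×3 + 3×2 + 4×2 = 24; y[2] = 4×2 + 2×1 + 3×3 + 4×2 = 27; y[3] = 4×2 + 2×2 + 3×1 + 4×3 = 27 → [26, 24, 27, 27]

Linear: [12, 10, 19, 27, 14, 14, 8], Circular: [26, 24, 27, 27]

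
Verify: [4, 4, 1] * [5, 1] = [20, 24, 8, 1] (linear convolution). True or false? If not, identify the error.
Recompute linear convolution of [4, 4, 1] and [5, 1]: y[0] = 4×5 = 20; y[1] = 4×1 + 4×5 = 24; y[2] = 4×1 + 1×5 = 9; y[3] = 1×1 = 1 → [20, 24, 9, 1]. Compare to given [20, 24, 8, 1]: they differ at index 2: given 8, correct 9, so answer: No

No. Error at index 2: given 8, correct 9.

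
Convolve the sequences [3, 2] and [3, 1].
y[0] = 3×3 = 9; y[1] = 3×1 + 2×3 = 9; y[2] = 2×1 = 2

[9, 9, 2]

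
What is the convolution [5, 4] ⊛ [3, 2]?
y[0] = 5×3 = 15; y[1] = 5×2 + 4×3 = 22; y[2] = 4×2 = 8

[15, 22, 8]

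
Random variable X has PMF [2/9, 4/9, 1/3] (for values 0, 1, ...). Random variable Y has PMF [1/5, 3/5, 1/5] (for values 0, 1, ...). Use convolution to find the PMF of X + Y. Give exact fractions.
P(X+Y=k) = Σ_i P(X=i)·P(Y=k-i) — a convolution of [2/9, 4/9, 1/3] and [1/5, 3/5, 1/5]. P(X+Y=0) = (2/9)×(1/5) = 2/45; P(X+Y=1) = (2/9)×(3/5) + (4/9)×(1/5) = 2/15 + 4/45 = 2/9; P(X+Y=2) = (2/9)×(1/5) + (4/9)×(3/5) + (1/3)×(1/5) = 2/45 + 4/15 + 1/15 = 17/45; P(X+Y=3) = (4/9)×(1/5) + (1/3)×(3/5) = 4/45 + 1/5 = 13/45; P(X+Y=4) = (1/3)×(1/5) = 1/15. PMF: [2/45, 2/9, 17/45, 13/45, 1/15] (sums to 1 ✓)

[2/45, 2/9, 17/45, 13/45, 1/15]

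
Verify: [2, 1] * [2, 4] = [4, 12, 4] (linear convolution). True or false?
Recompute linear convolution of [2, 1] and [2, 4]: y[0] = 2×2 = 4; y[1] = 2×4 + 1×2 = 10; y[2] = 1×4 = 4 → [4, 10, 4]. Compare to given [4, 12, 4]: they differ at index 1: given 12, correct 10, so answer: No

No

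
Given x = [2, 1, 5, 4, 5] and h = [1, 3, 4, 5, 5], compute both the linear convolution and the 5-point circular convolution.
Linear: y_lin[0] = 2×1 = 2; y_lin[1] = 2×3 + 1×1 = 7; y_lin[2] = 2×4 + 1×3 + 5×1 = 16; y_lin[3] = 2×5 + 1×4 + 5×3 + 4×1 = 33; y_lin[4] = 2×5 + 1×5 + 5×4 + 4×3 + 5×1 = 52; y_lin[5] = 1×5 + 5×5 + 4×4 + 5×3 = 61; y_lin[6] = 5×5 + 4×5 + 5×4 = 65; y_lin[7] = 4×5 + 5×5 = 45; y_lin[8] = 5×5 = 25 → [2, 7, 16, 33, 52, 61, 65, 45, 25]. Circular (length 5): y[0] = 2×1 + 1×5 + 5×5 + 4×4 + 5×3 = 63; y[1] = 2×3 + 1×1 + 5×5 + 4×5 + 5×4 = 72; y[2] = 2×4 + 1×3 + 5×1 + 4×5 + 5×5 = 61; y[3] = 2×5 + 1×4 + 5×3 + 4×1 + 5×5 = 58; y[4] = 2×5 + 1×5 + 5×4 + 4×3 + 5×1 = 52 → [63, 72, 61, 58, 52]

Linear: [2, 7, 16, 33, 52, 61, 65, 45, 25], Circular: [63, 72, 61, 58, 52]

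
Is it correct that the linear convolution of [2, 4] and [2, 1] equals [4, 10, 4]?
Recompute linear convolution of [2, 4] and [2, 1]: y[0] = 2×2 = 4; y[1] = 2×1 + 4×2 = 10; y[2] = 4×1 = 4 → [4, 10, 4]. Given [4, 10, 4] matches, so answer: Yes

Yes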